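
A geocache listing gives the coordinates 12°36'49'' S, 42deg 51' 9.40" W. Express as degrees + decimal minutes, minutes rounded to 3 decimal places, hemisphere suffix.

Lat: seconds/60 = 0.81667; minutes = 36 + 0.81667 = 36.81667
Lon: seconds/60 = 0.15667; minutes = 51 + 0.15667 = 51.15667

12° 36.817′ S, 42° 51.157′ W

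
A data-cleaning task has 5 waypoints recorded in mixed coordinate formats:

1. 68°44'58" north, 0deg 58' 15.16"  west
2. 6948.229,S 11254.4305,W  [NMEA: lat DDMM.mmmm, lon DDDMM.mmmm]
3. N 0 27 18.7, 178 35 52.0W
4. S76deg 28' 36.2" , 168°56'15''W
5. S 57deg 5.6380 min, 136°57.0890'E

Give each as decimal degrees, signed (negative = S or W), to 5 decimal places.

1. 68.74944, -0.97088
2. -69.80382, -112.90718
3. 0.45519, -178.59778
4. -76.47672, -168.93750
5. -57.09397, 136.95148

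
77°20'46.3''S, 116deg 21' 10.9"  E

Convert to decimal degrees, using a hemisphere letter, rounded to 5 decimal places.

77.34619° S, 116.35303° E

Lat: 77 + 20/60 + 46.3/3600 = 77.346194
Lon: 116 + 21/60 + 10.9/3600 = 116.353028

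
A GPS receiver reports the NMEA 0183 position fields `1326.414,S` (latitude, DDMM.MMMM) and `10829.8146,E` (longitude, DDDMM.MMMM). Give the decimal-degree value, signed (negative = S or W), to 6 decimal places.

Latitude: split at 2 digits → 13° and 26.414′; 13 + 26.414/60 = 13.4402333
hemisphere S, so the sign is −
Lon: degrees = first 3 digits = 108, minutes = 29.8146; 108 + 29.8146/60 = 108.4969100
E → positive

-13.440233, 108.496910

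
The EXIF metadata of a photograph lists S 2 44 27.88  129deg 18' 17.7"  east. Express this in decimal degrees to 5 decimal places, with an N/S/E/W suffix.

φ: 2° + 44/60 + 27.88/3600 = 2 + 0.733333 + 0.007744 = 2.741078
λ: 129° + 18/60 + 17.7/3600 = 129 + 0.300000 + 0.004917 = 129.304917

2.74108° S, 129.30492° E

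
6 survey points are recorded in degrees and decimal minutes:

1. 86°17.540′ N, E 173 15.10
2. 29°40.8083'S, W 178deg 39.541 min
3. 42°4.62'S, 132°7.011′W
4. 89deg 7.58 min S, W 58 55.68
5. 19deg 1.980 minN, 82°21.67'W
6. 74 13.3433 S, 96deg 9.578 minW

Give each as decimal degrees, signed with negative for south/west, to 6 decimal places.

1. 86.292333, 173.251667
2. -29.680138, -178.659017
3. -42.077000, -132.116850
4. -89.126333, -58.928000
5. 19.033000, -82.361167
6. -74.222388, -96.159633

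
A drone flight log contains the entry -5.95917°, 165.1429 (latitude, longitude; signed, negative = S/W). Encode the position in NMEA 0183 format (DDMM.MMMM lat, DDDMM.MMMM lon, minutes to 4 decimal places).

Latitude is negative → S; |value| = 5.959170
Lat: minutes = (5.959170 − 5) × 60 = 57.550200
Longitude: minutes = (165.142900 − 165) × 60 = 8.574000

0557.5502,S / 16508.5740,E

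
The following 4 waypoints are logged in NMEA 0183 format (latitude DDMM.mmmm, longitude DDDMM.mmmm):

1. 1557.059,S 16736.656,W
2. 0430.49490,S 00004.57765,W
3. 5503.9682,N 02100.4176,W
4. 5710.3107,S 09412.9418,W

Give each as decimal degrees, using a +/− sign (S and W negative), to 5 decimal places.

1. -15.95098, -167.61093
2. -4.50825, -0.07629
3. 55.06614, -21.00696
4. -57.17185, -94.21570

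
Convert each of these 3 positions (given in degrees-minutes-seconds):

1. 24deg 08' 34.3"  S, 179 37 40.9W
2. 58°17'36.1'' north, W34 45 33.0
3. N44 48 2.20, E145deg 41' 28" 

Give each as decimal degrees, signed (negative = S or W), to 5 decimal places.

Point 1:
  φ: 24 + 8/60 + 34.3/3600 = 24.142861
  S → negative
  λ: 179° + 37/60 + 40.9/3600 = 179 + 0.616667 + 0.011361 = 179.628028
  W ⇒ negate
Point 2:
  Lat: 58° + 17/60 + 36.1/3600 = 58 + 0.283333 + 0.010028 = 58.293361
  N → positive
  Lon: 34° + 45/60 + 33/3600 = 34 + 0.750000 + 0.009167 = 34.759167
  W → negative
Point 3:
  Latitude: 44 + 48/60 + 2.2/3600 = 44.800611
  N → positive
  Lon: 145 + 41/60 + 28/3600 = 145.691111
  E ⇒ keep positive

1. -24.14286, -179.62803
2. 58.29336, -34.75917
3. 44.80061, 145.69111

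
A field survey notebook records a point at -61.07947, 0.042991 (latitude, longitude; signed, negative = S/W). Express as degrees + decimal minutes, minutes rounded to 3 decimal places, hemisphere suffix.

61° 4.768′ S, 0° 2.579′ E

Latitude is negative → S; |value| = 61.079470
Lat: 61° + 0.079470 × 60 = 61° 4.76820′
Longitude: fractional part 0.042991 → 2.57946 minutes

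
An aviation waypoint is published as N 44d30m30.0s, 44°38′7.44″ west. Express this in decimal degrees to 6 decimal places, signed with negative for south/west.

44.508333, -44.635400

φ: 30′ + 30″ = 30.50000′; 44 + 30.50000/60 = 44.5083333
N ⇒ keep positive
λ: 44° + 38/60 + 7.44/3600 = 44 + 0.633333 + 0.002067 = 44.6354000
W → negative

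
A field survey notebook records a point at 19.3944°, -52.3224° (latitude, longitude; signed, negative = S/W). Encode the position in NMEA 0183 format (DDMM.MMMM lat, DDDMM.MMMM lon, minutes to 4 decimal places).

Latitude: minutes = (19.394400 − 19) × 60 = 23.664000
Longitude is negative → W; |value| = 52.322400
Longitude: fractional part 0.322400 → 19.344000 minutes

1923.6640,N / 05219.3440,W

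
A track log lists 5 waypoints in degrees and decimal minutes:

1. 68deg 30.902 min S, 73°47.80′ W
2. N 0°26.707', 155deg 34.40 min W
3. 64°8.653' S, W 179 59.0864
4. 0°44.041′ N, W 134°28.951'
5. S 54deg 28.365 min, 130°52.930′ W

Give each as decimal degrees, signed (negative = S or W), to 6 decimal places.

1. -68.515033, -73.796667
2. 0.445117, -155.573333
3. -64.144217, -179.984773
4. 0.734017, -134.482517
5. -54.472750, -130.882167

Point 1:
  Latitude: 68 + 30.902/60 = 68.5150333
  S ⇒ negate
  λ: 73 + 47.8/60 = 73.7966667
  hemisphere W, so the sign is −
Point 2:
  Lat: 0 + 26.707/60 = 0.4451167
  N ⇒ keep positive
  λ: 34.4′ = 0.573333°; total 155.5733333
  hemisphere W, so the sign is −
Point 3:
  φ: 8.653′ = 0.144217°; total 64.1442167
  S ⇒ negate
  Lon: 59.0864′ = 0.984773°; total 179.9847733
  W → negative
Point 4:
  φ: 44.041′ = 0.734017°; total 0.7340167
  N → positive
  λ: 134 + 28.951/60 = 134.4825167
  hemisphere W, so the sign is −
Point 5:
  φ: 54 + 28.365/60 = 54.4727500
  S ⇒ negate
  Longitude: 52.93′ = 0.882167°; total 130.8821667
  hemisphere W, so the sign is −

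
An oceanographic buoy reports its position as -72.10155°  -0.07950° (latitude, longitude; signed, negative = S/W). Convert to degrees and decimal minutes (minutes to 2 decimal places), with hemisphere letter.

72° 6.09′ S, 0° 4.77′ W

Latitude is negative → S; |value| = 72.101550
φ: fractional part 0.101550 → 6.0930 minutes
Longitude is negative → W; |value| = 0.079500
Longitude: fractional part 0.079500 → 4.7700 minutes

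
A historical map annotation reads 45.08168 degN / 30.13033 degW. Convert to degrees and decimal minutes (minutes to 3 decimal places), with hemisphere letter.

45° 4.901′ N, 30° 7.820′ W

φ: fractional part 0.081680 → 4.90080 minutes
Longitude: minutes = (30.130330 − 30) × 60 = 7.81980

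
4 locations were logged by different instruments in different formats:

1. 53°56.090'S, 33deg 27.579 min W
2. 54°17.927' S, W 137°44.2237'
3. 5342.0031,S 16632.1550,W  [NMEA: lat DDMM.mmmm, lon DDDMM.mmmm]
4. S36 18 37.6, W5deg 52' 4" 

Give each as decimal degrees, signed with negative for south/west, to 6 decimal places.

1. -53.934833, -33.459650
2. -54.298783, -137.737062
3. -53.700052, -166.535917
4. -36.310444, -5.867778

Point 1:
  Latitude: 56.09′ = 0.934833°; total 53.9348333
  hemisphere S, so the sign is −
  Lon: 33 + 27.579/60 = 33.4596500
  hemisphere W, so the sign is −
Point 2:
  Latitude: 17.927′ = 0.298783°; total 54.2987833
  hemisphere S, so the sign is −
  Longitude: 44.2237′ = 0.737062°; total 137.7370617
  hemisphere W, so the sign is −
Point 3:
  φ: degrees = first 2 digits = 53, minutes = 42.0031; 53 + 42.0031/60 = 53.7000517
  S ⇒ negate
  Lon: split at 3 digits → 166° and 32.155′; 166 + 32.155/60 = 166.5359167
  hemisphere W, so the sign is −
Point 4:
  Latitude: 36° + 18/60 + 37.6/3600 = 36 + 0.300000 + 0.010444 = 36.3104444
  S ⇒ negate
  λ: 52′ + 4″ = 52.06667′; 5 + 52.06667/60 = 5.8677778
  W ⇒ negate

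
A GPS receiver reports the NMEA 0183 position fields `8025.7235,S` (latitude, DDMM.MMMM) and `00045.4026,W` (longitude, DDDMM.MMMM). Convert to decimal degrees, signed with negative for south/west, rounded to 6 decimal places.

-80.428725, -0.756710

Lat: split at 2 digits → 80° and 25.7235′; 80 + 25.7235/60 = 80.4287250
S ⇒ negate
Lon: degrees = first 3 digits = 0, minutes = 45.4026; 0 + 45.4026/60 = 0.7567100
W → negative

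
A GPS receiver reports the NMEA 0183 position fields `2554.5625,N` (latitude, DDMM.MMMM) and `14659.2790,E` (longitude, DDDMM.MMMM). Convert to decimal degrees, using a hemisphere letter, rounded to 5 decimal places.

φ: degrees = first 2 digits = 25, minutes = 54.5625; 25 + 54.5625/60 = 25.909375
Lon: degrees = first 3 digits = 146, minutes = 59.279; 146 + 59.279/60 = 146.987983

25.90938° N, 146.98798° E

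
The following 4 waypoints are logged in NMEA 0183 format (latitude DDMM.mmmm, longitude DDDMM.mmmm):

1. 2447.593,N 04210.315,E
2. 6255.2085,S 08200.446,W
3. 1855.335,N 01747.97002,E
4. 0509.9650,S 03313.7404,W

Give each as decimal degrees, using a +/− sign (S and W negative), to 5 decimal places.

1. 24.79322, 42.17192
2. -62.92014, -82.00743
3. 18.92225, 17.79950
4. -5.16608, -33.22901

Point 1:
  Latitude: degrees = first 2 digits = 24, minutes = 47.593; 24 + 47.593/60 = 24.793217
  N ⇒ keep positive
  Longitude: split at 3 digits → 042° and 10.315′; 42 + 10.315/60 = 42.171917
  E ⇒ keep positive
Point 2:
  φ: split at 2 digits → 62° and 55.2085′; 62 + 55.2085/60 = 62.920142
  hemisphere S, so the sign is −
  Lon: degrees = first 3 digits = 82, minutes = 0.446; 82 + 0.446/60 = 82.007433
  W → negative
Point 3:
  Lat: degrees = first 2 digits = 18, minutes = 55.335; 18 + 55.335/60 = 18.922250
  N ⇒ keep positive
  λ: split at 3 digits → 017° and 47.97002′; 17 + 47.97002/60 = 17.799500
  E → positive
Point 4:
  Latitude: split at 2 digits → 05° and 9.965′; 5 + 9.965/60 = 5.166083
  hemisphere S, so the sign is −
  λ: degrees = first 3 digits = 33, minutes = 13.7404; 33 + 13.7404/60 = 33.229007
  W → negative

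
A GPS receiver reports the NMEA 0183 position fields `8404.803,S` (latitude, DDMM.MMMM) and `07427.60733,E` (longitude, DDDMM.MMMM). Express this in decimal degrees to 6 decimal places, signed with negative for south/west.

-84.080050, 74.460122

Latitude: split at 2 digits → 84° and 4.803′; 84 + 4.803/60 = 84.0800500
S ⇒ negate
λ: split at 3 digits → 074° and 27.60733′; 74 + 27.60733/60 = 74.4601222
E ⇒ keep positive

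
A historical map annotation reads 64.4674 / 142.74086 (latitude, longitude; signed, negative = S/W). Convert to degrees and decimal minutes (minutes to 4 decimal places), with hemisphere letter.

64° 28.0440′ N, 142° 44.4516′ E

Latitude: 64° + 0.467400 × 60 = 64° 28.044000′
Longitude: minutes = (142.740860 − 142) × 60 = 44.451600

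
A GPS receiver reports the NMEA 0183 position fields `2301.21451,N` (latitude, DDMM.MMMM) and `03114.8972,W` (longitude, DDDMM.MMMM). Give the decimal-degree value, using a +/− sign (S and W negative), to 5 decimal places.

23.02024, -31.24829

φ: degrees = first 2 digits = 23, minutes = 1.21451; 23 + 1.21451/60 = 23.020242
N → positive
Longitude: degrees = first 3 digits = 31, minutes = 14.8972; 31 + 14.8972/60 = 31.248287
hemisphere W, so the sign is −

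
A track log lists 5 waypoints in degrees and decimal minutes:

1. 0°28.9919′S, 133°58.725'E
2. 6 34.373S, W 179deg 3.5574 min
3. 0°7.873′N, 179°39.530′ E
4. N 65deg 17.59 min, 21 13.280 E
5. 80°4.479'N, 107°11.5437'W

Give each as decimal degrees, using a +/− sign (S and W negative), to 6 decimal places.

1. -0.483198, 133.978750
2. -6.572883, -179.059290
3. 0.131217, 179.658833
4. 65.293167, 21.221333
5. 80.074650, -107.192395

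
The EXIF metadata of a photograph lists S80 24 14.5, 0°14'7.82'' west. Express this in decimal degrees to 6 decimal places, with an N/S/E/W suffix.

φ: 80° + 24/60 + 14.5/3600 = 80 + 0.400000 + 0.004028 = 80.4040278
Longitude: 0 + 14/60 + 7.82/3600 = 0.2355056

80.404028° S, 0.235506° W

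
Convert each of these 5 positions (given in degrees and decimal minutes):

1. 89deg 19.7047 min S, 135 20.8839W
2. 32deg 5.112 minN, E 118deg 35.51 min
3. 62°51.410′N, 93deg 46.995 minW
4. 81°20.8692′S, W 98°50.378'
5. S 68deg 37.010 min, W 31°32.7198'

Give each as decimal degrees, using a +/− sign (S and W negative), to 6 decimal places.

1. -89.328412, -135.348065
2. 32.085200, 118.591833
3. 62.856833, -93.783250
4. -81.347820, -98.839633
5. -68.616833, -31.545330

Point 1:
  φ: 89 + 19.7047/60 = 89.3284117
  hemisphere S, so the sign is −
  λ: 20.8839′ = 0.348065°; total 135.3480650
  W → negative
Point 2:
  Latitude: 5.112′ = 0.085200°; total 32.0852000
  N → positive
  λ: 118 + 35.51/60 = 118.5918333
  E → positive
Point 3:
  Lat: 51.41′ = 0.856833°; total 62.8568333
  N ⇒ keep positive
  λ: 93 + 46.995/60 = 93.7832500
  W → negative
Point 4:
  Lat: 81 + 20.8692/60 = 81.3478200
  S ⇒ negate
  λ: 98 + 50.378/60 = 98.8396333
  W → negative
Point 5:
  φ: 37.01′ = 0.616833°; total 68.6168333
  S ⇒ negate
  λ: 31 + 32.7198/60 = 31.5453300
  W → negative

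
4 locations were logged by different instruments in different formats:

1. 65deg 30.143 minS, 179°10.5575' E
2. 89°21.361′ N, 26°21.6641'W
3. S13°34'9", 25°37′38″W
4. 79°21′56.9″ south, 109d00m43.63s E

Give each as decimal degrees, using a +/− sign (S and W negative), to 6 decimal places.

Point 1:
  Latitude: 65 + 30.143/60 = 65.5023833
  hemisphere S, so the sign is −
  Longitude: 179 + 10.5575/60 = 179.1759583
  E → positive
Point 2:
  φ: 89 + 21.361/60 = 89.3560167
  N ⇒ keep positive
  Lon: 21.6641′ = 0.361068°; total 26.3610683
  hemisphere W, so the sign is −
Point 3:
  φ: 13° + 34/60 + 9/3600 = 13 + 0.566667 + 0.002500 = 13.5691667
  hemisphere S, so the sign is −
  Longitude: 37′ + 38″ = 37.63333′; 25 + 37.63333/60 = 25.6272222
  W ⇒ negate
Point 4:
  φ: 21′ + 56.9″ = 21.94833′; 79 + 21.94833/60 = 79.3658056
  hemisphere S, so the sign is −
  λ: 109 + 0/60 + 43.63/3600 = 109.0121194
  E → positive

1. -65.502383, 179.175958
2. 89.356017, -26.361068
3. -13.569167, -25.627222
4. -79.365806, 109.012119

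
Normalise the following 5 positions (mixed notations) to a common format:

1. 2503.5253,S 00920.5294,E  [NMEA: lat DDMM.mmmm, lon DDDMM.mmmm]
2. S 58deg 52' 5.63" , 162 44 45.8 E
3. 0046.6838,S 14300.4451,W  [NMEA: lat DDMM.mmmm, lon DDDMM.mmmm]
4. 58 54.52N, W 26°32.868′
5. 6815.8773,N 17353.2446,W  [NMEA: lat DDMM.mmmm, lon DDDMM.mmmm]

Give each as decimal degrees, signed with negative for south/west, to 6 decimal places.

Point 1:
  Latitude: split at 2 digits → 25° and 3.5253′; 25 + 3.5253/60 = 25.0587550
  S → negative
  λ: split at 3 digits → 009° and 20.5294′; 9 + 20.5294/60 = 9.3421567
  E ⇒ keep positive
Point 2:
  φ: 58° + 52/60 + 5.63/3600 = 58 + 0.866667 + 0.001564 = 58.8682306
  hemisphere S, so the sign is −
  Longitude: 162° + 44/60 + 45.8/3600 = 162 + 0.733333 + 0.012722 = 162.7460556
  E → positive
Point 3:
  Lat: split at 2 digits → 00° and 46.6838′; 0 + 46.6838/60 = 0.7780633
  S ⇒ negate
  Longitude: split at 3 digits → 143° and 0.4451′; 143 + 0.4451/60 = 143.0074183
  W ⇒ negate
Point 4:
  Lat: 54.52′ = 0.908667°; total 58.9086667
  N ⇒ keep positive
  λ: 32.868′ = 0.547800°; total 26.5478000
  hemisphere W, so the sign is −
Point 5:
  Latitude: split at 2 digits → 68° and 15.8773′; 68 + 15.8773/60 = 68.2646217
  N ⇒ keep positive
  λ: split at 3 digits → 173° and 53.2446′; 173 + 53.2446/60 = 173.8874100
  W → negative

1. -25.058755, 9.342157
2. -58.868231, 162.746056
3. -0.778063, -143.007418
4. 58.908667, -26.547800
5. 68.264622, -173.887410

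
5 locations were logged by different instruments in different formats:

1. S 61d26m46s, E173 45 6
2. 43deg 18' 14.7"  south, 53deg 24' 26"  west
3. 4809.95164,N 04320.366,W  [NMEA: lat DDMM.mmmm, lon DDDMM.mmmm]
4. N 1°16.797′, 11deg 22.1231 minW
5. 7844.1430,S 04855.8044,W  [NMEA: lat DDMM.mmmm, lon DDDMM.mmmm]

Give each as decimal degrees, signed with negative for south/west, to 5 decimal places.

1. -61.44611, 173.75167
2. -43.30408, -53.40722
3. 48.16586, -43.33943
4. 1.27995, -11.36872
5. -78.73572, -48.93007

Point 1:
  φ: 61 + 26/60 + 46/3600 = 61.446111
  hemisphere S, so the sign is −
  Longitude: 173 + 45/60 + 6/3600 = 173.751667
  E ⇒ keep positive
Point 2:
  Latitude: 43 + 18/60 + 14.7/3600 = 43.304083
  S ⇒ negate
  λ: 24′ + 26″ = 24.43333′; 53 + 24.43333/60 = 53.407222
  W ⇒ negate
Point 3:
  Lat: degrees = first 2 digits = 48, minutes = 9.95164; 48 + 9.95164/60 = 48.165861
  N → positive
  Longitude: degrees = first 3 digits = 43, minutes = 20.366; 43 + 20.366/60 = 43.339433
  W → negative
Point 4:
  Latitude: 1 + 16.797/60 = 1.279950
  N ⇒ keep positive
  λ: 11 + 22.1231/60 = 11.368718
  W ⇒ negate
Point 5:
  Lat: degrees = first 2 digits = 78, minutes = 44.143; 78 + 44.143/60 = 78.735717
  S → negative
  Longitude: degrees = first 3 digits = 48, minutes = 55.8044; 48 + 55.8044/60 = 48.930073
  W → negative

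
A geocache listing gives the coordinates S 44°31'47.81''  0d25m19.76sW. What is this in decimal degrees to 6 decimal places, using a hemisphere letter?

44.529947° S, 0.422156° W

Latitude: 31′ + 47.81″ = 31.79683′; 44 + 31.79683/60 = 44.5299472
Lon: 0 + 25/60 + 19.76/3600 = 0.4221556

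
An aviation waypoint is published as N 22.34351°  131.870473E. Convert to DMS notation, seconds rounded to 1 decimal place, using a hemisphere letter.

φ: 0.343510 × 60 = 20.61060′ → 20′, remainder × 60 = 36.636″
Longitude: 0.870473° → 52.22838′; 0.22838 × 60 = 13.703″

22°20′36.6″ N, 131°52′13.7″ E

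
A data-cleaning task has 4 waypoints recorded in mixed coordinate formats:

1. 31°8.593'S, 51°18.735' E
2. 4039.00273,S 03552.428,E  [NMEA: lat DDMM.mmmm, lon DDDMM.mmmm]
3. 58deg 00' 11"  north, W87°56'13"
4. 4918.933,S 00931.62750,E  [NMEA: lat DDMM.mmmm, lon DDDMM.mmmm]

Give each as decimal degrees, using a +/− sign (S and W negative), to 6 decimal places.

Point 1:
  φ: 8.593′ = 0.143217°; total 31.1432167
  S → negative
  λ: 51 + 18.735/60 = 51.3122500
  E → positive
Point 2:
  φ: degrees = first 2 digits = 40, minutes = 39.00273; 40 + 39.00273/60 = 40.6500455
  S → negative
  λ: degrees = first 3 digits = 35, minutes = 52.428; 35 + 52.428/60 = 35.8738000
  E ⇒ keep positive
Point 3:
  Lat: 0′ + 11″ = 0.18333′; 58 + 0.18333/60 = 58.0030556
  N → positive
  Lon: 87 + 56/60 + 13/3600 = 87.9369444
  W → negative
Point 4:
  φ: degrees = first 2 digits = 49, minutes = 18.933; 49 + 18.933/60 = 49.3155500
  S → negative
  Longitude: degrees = first 3 digits = 9, minutes = 31.6275; 9 + 31.6275/60 = 9.5271250
  E → positive

1. -31.143217, 51.312250
2. -40.650046, 35.873800
3. 58.003056, -87.936944
4. -49.315550, 9.527125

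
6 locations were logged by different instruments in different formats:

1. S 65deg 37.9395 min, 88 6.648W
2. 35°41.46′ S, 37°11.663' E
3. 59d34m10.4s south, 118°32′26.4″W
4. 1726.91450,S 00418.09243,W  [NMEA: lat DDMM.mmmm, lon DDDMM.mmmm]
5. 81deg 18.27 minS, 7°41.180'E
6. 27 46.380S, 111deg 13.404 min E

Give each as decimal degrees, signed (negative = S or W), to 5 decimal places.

Point 1:
  Latitude: 37.9395′ = 0.632325°; total 65.632325
  S → negative
  Lon: 6.648′ = 0.110800°; total 88.110800
  W ⇒ negate
Point 2:
  Lat: 41.46′ = 0.691000°; total 35.691000
  S → negative
  λ: 37 + 11.663/60 = 37.194383
  E → positive
Point 3:
  φ: 59 + 34/60 + 10.4/3600 = 59.569556
  S → negative
  Longitude: 32′ + 26.4″ = 32.44000′; 118 + 32.44000/60 = 118.540667
  hemisphere W, so the sign is −
Point 4:
  φ: split at 2 digits → 17° and 26.9145′; 17 + 26.9145/60 = 17.448575
  hemisphere S, so the sign is −
  Longitude: split at 3 digits → 004° and 18.09243′; 4 + 18.09243/60 = 4.301541
  hemisphere W, so the sign is −
Point 5:
  φ: 18.27′ = 0.304500°; total 81.304500
  S ⇒ negate
  λ: 7 + 41.18/60 = 7.686333
  E → positive
Point 6:
  Lat: 46.38′ = 0.773000°; total 27.773000
  hemisphere S, so the sign is −
  λ: 13.404′ = 0.223400°; total 111.223400
  E → positive

1. -65.63233, -88.11080
2. -35.69100, 37.19438
3. -59.56956, -118.54067
4. -17.44858, -4.30154
5. -81.30450, 7.68633
6. -27.77300, 111.22340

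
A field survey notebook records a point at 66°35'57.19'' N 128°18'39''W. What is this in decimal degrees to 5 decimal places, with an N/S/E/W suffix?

Lat: 66 + 35/60 + 57.19/3600 = 66.599219
λ: 128° + 18/60 + 39/3600 = 128 + 0.300000 + 0.010833 = 128.310833

66.59922° N, 128.31083° W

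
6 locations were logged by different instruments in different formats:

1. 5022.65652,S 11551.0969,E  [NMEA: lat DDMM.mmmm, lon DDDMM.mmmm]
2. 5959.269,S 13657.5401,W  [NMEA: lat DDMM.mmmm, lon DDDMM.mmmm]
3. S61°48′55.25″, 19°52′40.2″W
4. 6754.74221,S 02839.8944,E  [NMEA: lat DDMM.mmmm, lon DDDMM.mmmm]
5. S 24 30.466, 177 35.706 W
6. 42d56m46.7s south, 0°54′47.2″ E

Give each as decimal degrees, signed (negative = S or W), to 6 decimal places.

Point 1:
  Lat: split at 2 digits → 50° and 22.65652′; 50 + 22.65652/60 = 50.3776087
  S ⇒ negate
  Lon: split at 3 digits → 115° and 51.0969′; 115 + 51.0969/60 = 115.8516150
  E ⇒ keep positive
Point 2:
  Lat: degrees = first 2 digits = 59, minutes = 59.269; 59 + 59.269/60 = 59.9878167
  hemisphere S, so the sign is −
  λ: split at 3 digits → 136° and 57.5401′; 136 + 57.5401/60 = 136.9590017
  W → negative
Point 3:
  Lat: 48′ + 55.25″ = 48.92083′; 61 + 48.92083/60 = 61.8153472
  S → negative
  Lon: 19 + 52/60 + 40.2/3600 = 19.8778333
  hemisphere W, so the sign is −
Point 4:
  Latitude: degrees = first 2 digits = 67, minutes = 54.74221; 67 + 54.74221/60 = 67.9123702
  S ⇒ negate
  Longitude: split at 3 digits → 028° and 39.8944′; 28 + 39.8944/60 = 28.6649067
  E ⇒ keep positive
Point 5:
  Latitude: 30.466′ = 0.507767°; total 24.5077667
  hemisphere S, so the sign is −
  Lon: 35.706′ = 0.595100°; total 177.5951000
  hemisphere W, so the sign is −
Point 6:
  Lat: 56′ + 46.7″ = 56.77833′; 42 + 56.77833/60 = 42.9463056
  S ⇒ negate
  λ: 54′ + 47.2″ = 54.78667′; 0 + 54.78667/60 = 0.9131111
  E ⇒ keep positive

1. -50.377609, 115.851615
2. -59.987817, -136.959002
3. -61.815347, -19.877833
4. -67.912370, 28.664907
5. -24.507767, -177.595100
6. -42.946306, 0.913111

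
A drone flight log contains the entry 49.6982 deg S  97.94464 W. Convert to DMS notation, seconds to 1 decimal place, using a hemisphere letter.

φ: whole degrees 49; 41.89200′ → 41′ and 53.520″
λ: whole degrees 97; 56.67840′ → 56′ and 40.704″

49°41′53.5″ S, 97°56′40.7″ W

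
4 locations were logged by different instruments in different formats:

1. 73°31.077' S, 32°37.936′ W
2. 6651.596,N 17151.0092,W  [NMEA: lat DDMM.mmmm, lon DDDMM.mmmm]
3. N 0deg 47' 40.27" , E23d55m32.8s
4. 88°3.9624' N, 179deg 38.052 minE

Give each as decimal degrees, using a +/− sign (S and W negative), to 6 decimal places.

Point 1:
  Latitude: 31.077′ = 0.517950°; total 73.5179500
  S ⇒ negate
  λ: 32 + 37.936/60 = 32.6322667
  W ⇒ negate
Point 2:
  Latitude: degrees = first 2 digits = 66, minutes = 51.596; 66 + 51.596/60 = 66.8599333
  N → positive
  Longitude: degrees = first 3 digits = 171, minutes = 51.0092; 171 + 51.0092/60 = 171.8501533
  W → negative
Point 3:
  φ: 0 + 47/60 + 40.27/3600 = 0.7945194
  N ⇒ keep positive
  Longitude: 55′ + 32.8″ = 55.54667′; 23 + 55.54667/60 = 23.9257778
  E → positive
Point 4:
  Latitude: 3.9624′ = 0.066040°; total 88.0660400
  N ⇒ keep positive
  λ: 179 + 38.052/60 = 179.6342000
  E ⇒ keep positive

1. -73.517950, -32.632267
2. 66.859933, -171.850153
3. 0.794519, 23.925778
4. 88.066040, 179.634200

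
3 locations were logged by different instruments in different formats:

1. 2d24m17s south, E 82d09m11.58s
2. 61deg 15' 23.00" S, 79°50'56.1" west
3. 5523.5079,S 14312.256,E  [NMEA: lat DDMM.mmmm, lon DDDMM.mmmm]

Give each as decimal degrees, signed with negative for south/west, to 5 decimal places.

1. -2.40472, 82.15322
2. -61.25639, -79.84892
3. -55.39180, 143.20427

Point 1:
  Latitude: 2° + 24/60 + 17/3600 = 2 + 0.400000 + 0.004722 = 2.404722
  S ⇒ negate
  Lon: 82° + 9/60 + 11.58/3600 = 82 + 0.150000 + 0.003217 = 82.153217
  E → positive
Point 2:
  φ: 61° + 15/60 + 23/3600 = 61 + 0.250000 + 0.006389 = 61.256389
  hemisphere S, so the sign is −
  Longitude: 79 + 50/60 + 56.1/3600 = 79.848917
  W ⇒ negate
Point 3:
  φ: split at 2 digits → 55° and 23.5079′; 55 + 23.5079/60 = 55.391798
  S ⇒ negate
  λ: split at 3 digits → 143° and 12.256′; 143 + 12.256/60 = 143.204267
  E ⇒ keep positive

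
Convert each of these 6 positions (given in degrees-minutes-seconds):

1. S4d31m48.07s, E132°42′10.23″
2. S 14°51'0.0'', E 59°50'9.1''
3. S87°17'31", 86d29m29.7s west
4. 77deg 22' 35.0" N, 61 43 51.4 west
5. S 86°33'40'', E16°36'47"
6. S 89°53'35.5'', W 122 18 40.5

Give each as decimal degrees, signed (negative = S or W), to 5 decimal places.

Point 1:
  Latitude: 31′ + 48.07″ = 31.80117′; 4 + 31.80117/60 = 4.530019
  S ⇒ negate
  λ: 132° + 42/60 + 10.23/3600 = 132 + 0.700000 + 0.002842 = 132.702842
  E ⇒ keep positive
Point 2:
  Latitude: 14 + 51/60 + 0/3600 = 14.850000
  S ⇒ negate
  Lon: 59 + 50/60 + 9.1/3600 = 59.835861
  E → positive
Point 3:
  Lat: 17′ + 31″ = 17.51667′; 87 + 17.51667/60 = 87.291944
  S → negative
  λ: 86 + 29/60 + 29.7/3600 = 86.491583
  W → negative
Point 4:
  φ: 22′ + 35″ = 22.58333′; 77 + 22.58333/60 = 77.376389
  N → positive
  Lon: 61 + 43/60 + 51.4/3600 = 61.730944
  W ⇒ negate
Point 5:
  φ: 86 + 33/60 + 40/3600 = 86.561111
  S → negative
  λ: 16° + 36/60 + 47/3600 = 16 + 0.600000 + 0.013056 = 16.613056
  E → positive
Point 6:
  φ: 89° + 53/60 + 35.5/3600 = 89 + 0.883333 + 0.009861 = 89.893194
  S ⇒ negate
  Lon: 122 + 18/60 + 40.5/3600 = 122.311250
  hemisphere W, so the sign is −

1. -4.53002, 132.70284
2. -14.85000, 59.83586
3. -87.29194, -86.49158
4. 77.37639, -61.73094
5. -86.56111, 16.61306
6. -89.89319, -122.31125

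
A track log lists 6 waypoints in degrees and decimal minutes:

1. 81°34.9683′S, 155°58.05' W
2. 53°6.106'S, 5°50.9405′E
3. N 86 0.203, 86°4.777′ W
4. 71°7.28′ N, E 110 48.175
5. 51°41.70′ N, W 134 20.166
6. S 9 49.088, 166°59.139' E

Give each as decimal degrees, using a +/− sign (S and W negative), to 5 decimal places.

Point 1:
  Latitude: 81 + 34.9683/60 = 81.582805
  hemisphere S, so the sign is −
  Longitude: 58.05′ = 0.967500°; total 155.967500
  W → negative
Point 2:
  Latitude: 6.106′ = 0.101767°; total 53.101767
  S ⇒ negate
  λ: 50.9405′ = 0.849008°; total 5.849008
  E → positive
Point 3:
  Latitude: 86 + 0.203/60 = 86.003383
  N → positive
  Lon: 86 + 4.777/60 = 86.079617
  W ⇒ negate
Point 4:
  Lat: 71 + 7.28/60 = 71.121333
  N ⇒ keep positive
  Lon: 48.175′ = 0.802917°; total 110.802917
  E ⇒ keep positive
Point 5:
  φ: 41.7′ = 0.695000°; total 51.695000
  N ⇒ keep positive
  λ: 134 + 20.166/60 = 134.336100
  W ⇒ negate
Point 6:
  Latitude: 49.088′ = 0.818133°; total 9.818133
  S ⇒ negate
  λ: 59.139′ = 0.985650°; total 166.985650
  E ⇒ keep positive

1. -81.58281, -155.96750
2. -53.10177, 5.84901
3. 86.00338, -86.07962
4. 71.12133, 110.80292
5. 51.69500, -134.33610
6. -9.81813, 166.98565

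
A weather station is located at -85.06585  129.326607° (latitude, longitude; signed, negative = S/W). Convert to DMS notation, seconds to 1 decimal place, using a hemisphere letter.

Latitude is negative → S; |value| = 85.065850
Lat: 0.065850° → 3.95100′; 0.95100 × 60 = 57.060″
λ: 0.326607° → 19.59642′; 0.59642 × 60 = 35.785″

85°03′57.1″ S, 129°19′35.8″ E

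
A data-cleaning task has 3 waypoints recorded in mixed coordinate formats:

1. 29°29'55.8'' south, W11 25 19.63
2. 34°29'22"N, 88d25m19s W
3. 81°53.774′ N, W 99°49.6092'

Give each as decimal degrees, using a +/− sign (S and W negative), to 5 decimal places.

Point 1:
  Lat: 29′ + 55.8″ = 29.93000′; 29 + 29.93000/60 = 29.498833
  S → negative
  Longitude: 11 + 25/60 + 19.63/3600 = 11.422119
  W → negative
Point 2:
  Lat: 34 + 29/60 + 22/3600 = 34.489444
  N ⇒ keep positive
  Lon: 88° + 25/60 + 19/3600 = 88 + 0.416667 + 0.005278 = 88.421944
  W → negative
Point 3:
  Lat: 53.774′ = 0.896233°; total 81.896233
  N → positive
  Longitude: 49.6092′ = 0.826820°; total 99.826820
  hemisphere W, so the sign is −

1. -29.49883, -11.42212
2. 34.48944, -88.42194
3. 81.89623, -99.82682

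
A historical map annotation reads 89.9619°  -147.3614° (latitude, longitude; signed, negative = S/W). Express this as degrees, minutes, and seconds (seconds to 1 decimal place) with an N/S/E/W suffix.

Lat: 0.961900 × 60 = 57.71400′ → 57′, remainder × 60 = 42.840″
Longitude is negative → W; |value| = 147.361400
λ: 0.361400° → 21.68400′; 0.68400 × 60 = 41.040″

89°57′42.8″ N, 147°21′41.0″ W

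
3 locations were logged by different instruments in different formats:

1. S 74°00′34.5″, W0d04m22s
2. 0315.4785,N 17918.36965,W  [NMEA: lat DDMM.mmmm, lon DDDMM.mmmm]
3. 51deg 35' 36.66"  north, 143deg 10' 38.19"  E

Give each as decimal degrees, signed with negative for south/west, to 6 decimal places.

1. -74.009583, -0.072778
2. 3.257975, -179.306161
3. 51.593517, 143.177275

Point 1:
  φ: 0′ + 34.5″ = 0.57500′; 74 + 0.57500/60 = 74.0095833
  S ⇒ negate
  λ: 0 + 4/60 + 22/3600 = 0.0727778
  W ⇒ negate
Point 2:
  Latitude: degrees = first 2 digits = 3, minutes = 15.4785; 3 + 15.4785/60 = 3.2579750
  N ⇒ keep positive
  Longitude: split at 3 digits → 179° and 18.36965′; 179 + 18.36965/60 = 179.3061608
  W ⇒ negate
Point 3:
  Latitude: 51° + 35/60 + 36.66/3600 = 51 + 0.583333 + 0.010183 = 51.5935167
  N ⇒ keep positive
  Longitude: 143° + 10/60 + 38.19/3600 = 143 + 0.166667 + 0.010608 = 143.1772750
  E → positive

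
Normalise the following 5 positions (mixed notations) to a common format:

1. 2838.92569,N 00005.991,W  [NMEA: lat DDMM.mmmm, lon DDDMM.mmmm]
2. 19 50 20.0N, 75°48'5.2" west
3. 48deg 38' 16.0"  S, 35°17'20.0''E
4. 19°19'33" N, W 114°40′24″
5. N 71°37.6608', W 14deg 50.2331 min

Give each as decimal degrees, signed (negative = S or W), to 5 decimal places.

1. 28.64876, -0.09985
2. 19.83889, -75.80144
3. -48.63778, 35.28889
4. 19.32583, -114.67333
5. 71.62768, -14.83722

Point 1:
  Lat: split at 2 digits → 28° and 38.92569′; 28 + 38.92569/60 = 28.648762
  N → positive
  Longitude: degrees = first 3 digits = 0, minutes = 5.991; 0 + 5.991/60 = 0.099850
  W ⇒ negate
Point 2:
  Lat: 50′ + 20″ = 50.33333′; 19 + 50.33333/60 = 19.838889
  N ⇒ keep positive
  λ: 75° + 48/60 + 5.2/3600 = 75 + 0.800000 + 0.001444 = 75.801444
  hemisphere W, so the sign is −
Point 3:
  φ: 38′ + 16″ = 38.26667′; 48 + 38.26667/60 = 48.637778
  S ⇒ negate
  Lon: 17′ + 20″ = 17.33333′; 35 + 17.33333/60 = 35.288889
  E ⇒ keep positive
Point 4:
  φ: 19′ + 33″ = 19.55000′; 19 + 19.55000/60 = 19.325833
  N → positive
  Longitude: 40′ + 24″ = 40.40000′; 114 + 40.40000/60 = 114.673333
  W ⇒ negate
Point 5:
  Lat: 37.6608′ = 0.627680°; total 71.627680
  N → positive
  Lon: 50.2331′ = 0.837218°; total 14.837218
  W → negative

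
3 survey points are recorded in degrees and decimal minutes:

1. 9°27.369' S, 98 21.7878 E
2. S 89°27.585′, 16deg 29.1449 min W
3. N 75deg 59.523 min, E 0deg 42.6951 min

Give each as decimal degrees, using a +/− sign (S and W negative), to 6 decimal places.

Point 1:
  Latitude: 27.369′ = 0.456150°; total 9.4561500
  S → negative
  Lon: 21.7878′ = 0.363130°; total 98.3631300
  E → positive
Point 2:
  Latitude: 27.585′ = 0.459750°; total 89.4597500
  hemisphere S, so the sign is −
  λ: 29.1449′ = 0.485748°; total 16.4857483
  W → negative
Point 3:
  Lat: 75 + 59.523/60 = 75.9920500
  N → positive
  Longitude: 42.6951′ = 0.711585°; total 0.7115850
  E → positive

1. -9.456150, 98.363130
2. -89.459750, -16.485748
3. 75.992050, 0.711585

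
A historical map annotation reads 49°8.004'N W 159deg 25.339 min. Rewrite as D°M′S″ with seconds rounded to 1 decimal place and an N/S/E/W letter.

49°08′0.2″ N, 159°25′20.3″ W

φ: 8.00400′ → 8′ and 0.00400 × 60 = 0.240″
Longitude: fractional minutes 0.33900 × 60 = 20.340″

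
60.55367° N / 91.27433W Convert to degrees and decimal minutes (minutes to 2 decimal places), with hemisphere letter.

Lat: minutes = (60.553670 − 60) × 60 = 33.2202
Lon: minutes = (91.274330 − 91) × 60 = 16.4598

60° 33.22′ N, 91° 16.46′ W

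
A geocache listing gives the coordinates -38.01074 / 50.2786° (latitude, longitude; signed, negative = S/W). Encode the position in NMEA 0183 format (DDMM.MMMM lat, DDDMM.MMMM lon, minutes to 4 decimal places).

3800.6444,S / 05016.7160,E

Latitude is negative → S; |value| = 38.010740
φ: 38° + 0.010740 × 60 = 38° 0.644400′
Longitude: 50° + 0.278600 × 60 = 50° 16.716000′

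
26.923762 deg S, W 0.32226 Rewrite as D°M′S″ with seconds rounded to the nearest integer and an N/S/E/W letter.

φ: 0.923762° → 55.42572′; 0.42572 × 60 = 25.54″
λ: 0.322260 × 60 = 19.33560′ → 19′, remainder × 60 = 20.14″

26°55′26″ S, 0°19′20″ W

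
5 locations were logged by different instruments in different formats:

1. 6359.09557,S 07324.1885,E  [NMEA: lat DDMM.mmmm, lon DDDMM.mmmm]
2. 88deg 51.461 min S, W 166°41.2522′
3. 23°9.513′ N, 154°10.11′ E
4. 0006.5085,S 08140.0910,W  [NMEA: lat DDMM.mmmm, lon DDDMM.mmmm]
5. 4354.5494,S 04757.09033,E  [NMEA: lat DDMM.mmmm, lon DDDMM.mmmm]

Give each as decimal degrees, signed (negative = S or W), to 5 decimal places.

Point 1:
  φ: split at 2 digits → 63° and 59.09557′; 63 + 59.09557/60 = 63.984926
  hemisphere S, so the sign is −
  Longitude: degrees = first 3 digits = 73, minutes = 24.1885; 73 + 24.1885/60 = 73.403142
  E → positive
Point 2:
  φ: 88 + 51.461/60 = 88.857683
  hemisphere S, so the sign is −
  Lon: 41.2522′ = 0.687537°; total 166.687537
  W → negative
Point 3:
  Latitude: 9.513′ = 0.158550°; total 23.158550
  N ⇒ keep positive
  Longitude: 154 + 10.11/60 = 154.168500
  E ⇒ keep positive
Point 4:
  Lat: split at 2 digits → 00° and 6.5085′; 0 + 6.5085/60 = 0.108475
  S ⇒ negate
  Longitude: degrees = first 3 digits = 81, minutes = 40.091; 81 + 40.091/60 = 81.668183
  hemisphere W, so the sign is −
Point 5:
  Latitude: split at 2 digits → 43° and 54.5494′; 43 + 54.5494/60 = 43.909157
  S ⇒ negate
  λ: degrees = first 3 digits = 47, minutes = 57.09033; 47 + 57.09033/60 = 47.951506
  E ⇒ keep positive

1. -63.98493, 73.40314
2. -88.85768, -166.68754
3. 23.15855, 154.16850
4. -0.10848, -81.66818
5. -43.90916, 47.95151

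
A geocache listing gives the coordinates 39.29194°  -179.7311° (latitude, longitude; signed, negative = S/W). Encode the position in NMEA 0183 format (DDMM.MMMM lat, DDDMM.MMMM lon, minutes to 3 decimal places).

3917.516,N / 17943.866,W

φ: 39° + 0.291940 × 60 = 39° 17.51640′
Longitude is negative → W; |value| = 179.731100
Longitude: minutes = (179.731100 − 179) × 60 = 43.86600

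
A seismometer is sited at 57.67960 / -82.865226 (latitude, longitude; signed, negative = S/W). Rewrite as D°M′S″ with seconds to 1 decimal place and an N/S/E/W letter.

57°40′46.6″ N, 82°51′54.8″ W

φ: 0.679600° → 40.77600′; 0.77600 × 60 = 46.560″
Longitude is negative → W; |value| = 82.865226
Lon: 0.865226 × 60 = 51.91356′ → 51′, remainder × 60 = 54.814″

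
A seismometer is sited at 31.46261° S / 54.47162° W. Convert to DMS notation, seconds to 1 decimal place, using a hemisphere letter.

φ: 0.462610 × 60 = 27.75660′ → 27′, remainder × 60 = 45.396″
Longitude: 0.471620° → 28.29720′; 0.29720 × 60 = 17.832″

31°27′45.4″ S, 54°28′17.8″ W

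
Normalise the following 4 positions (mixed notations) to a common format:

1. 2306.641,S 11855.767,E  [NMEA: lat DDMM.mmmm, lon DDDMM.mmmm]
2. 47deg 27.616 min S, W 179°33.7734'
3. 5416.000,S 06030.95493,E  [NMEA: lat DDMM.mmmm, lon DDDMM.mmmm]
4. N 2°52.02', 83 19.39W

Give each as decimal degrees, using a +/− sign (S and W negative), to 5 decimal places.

Point 1:
  Latitude: split at 2 digits → 23° and 6.641′; 23 + 6.641/60 = 23.110683
  S → negative
  Lon: degrees = first 3 digits = 118, minutes = 55.767; 118 + 55.767/60 = 118.929450
  E → positive
Point 2:
  Lat: 47 + 27.616/60 = 47.460267
  S → negative
  λ: 179 + 33.7734/60 = 179.562890
  hemisphere W, so the sign is −
Point 3:
  φ: split at 2 digits → 54° and 16′; 54 + 16/60 = 54.266667
  S → negative
  Longitude: split at 3 digits → 060° and 30.95493′; 60 + 30.95493/60 = 60.515916
  E ⇒ keep positive
Point 4:
  Lat: 52.02′ = 0.867000°; total 2.867000
  N → positive
  λ: 83 + 19.39/60 = 83.323167
  W → negative

1. -23.11068, 118.92945
2. -47.46027, -179.56289
3. -54.26667, 60.51592
4. 2.86700, -83.32317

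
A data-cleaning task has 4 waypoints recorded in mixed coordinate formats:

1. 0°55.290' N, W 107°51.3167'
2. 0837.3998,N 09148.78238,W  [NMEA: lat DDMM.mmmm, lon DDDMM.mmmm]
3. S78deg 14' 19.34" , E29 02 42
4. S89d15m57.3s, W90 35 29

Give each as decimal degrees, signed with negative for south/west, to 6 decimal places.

Point 1:
  Latitude: 0 + 55.29/60 = 0.9215000
  N ⇒ keep positive
  λ: 51.3167′ = 0.855278°; total 107.8552783
  hemisphere W, so the sign is −
Point 2:
  Latitude: degrees = first 2 digits = 8, minutes = 37.3998; 8 + 37.3998/60 = 8.6233300
  N ⇒ keep positive
  Longitude: split at 3 digits → 091° and 48.78238′; 91 + 48.78238/60 = 91.8130397
  W → negative
Point 3:
  φ: 14′ + 19.34″ = 14.32233′; 78 + 14.32233/60 = 78.2387056
  S ⇒ negate
  λ: 29 + 2/60 + 42/3600 = 29.0450000
  E ⇒ keep positive
Point 4:
  Lat: 89° + 15/60 + 57.3/3600 = 89 + 0.250000 + 0.015917 = 89.2659167
  hemisphere S, so the sign is −
  Lon: 90° + 35/60 + 29/3600 = 90 + 0.583333 + 0.008056 = 90.5913889
  W ⇒ negate

1. 0.921500, -107.855278
2. 8.623330, -91.813040
3. -78.238706, 29.045000
4. -89.265917, -90.591389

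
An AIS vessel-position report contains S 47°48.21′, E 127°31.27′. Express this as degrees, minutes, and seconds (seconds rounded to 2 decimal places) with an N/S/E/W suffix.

47°48′12.60″ S, 127°31′16.20″ E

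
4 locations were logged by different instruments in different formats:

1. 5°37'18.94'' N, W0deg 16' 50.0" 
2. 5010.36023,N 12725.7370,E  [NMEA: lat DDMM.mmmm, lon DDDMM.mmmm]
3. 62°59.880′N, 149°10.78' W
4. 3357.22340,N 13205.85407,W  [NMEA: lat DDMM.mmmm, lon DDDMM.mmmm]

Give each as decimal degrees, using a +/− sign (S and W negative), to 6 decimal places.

1. 5.621928, -0.280556
2. 50.172671, 127.428950
3. 62.998000, -149.179667
4. 33.953723, -132.097568

Point 1:
  φ: 5° + 37/60 + 18.94/3600 = 5 + 0.616667 + 0.005261 = 5.6219278
  N ⇒ keep positive
  Longitude: 16′ + 50″ = 16.83333′; 0 + 16.83333/60 = 0.2805556
  W ⇒ negate
Point 2:
  φ: split at 2 digits → 50° and 10.36023′; 50 + 10.36023/60 = 50.1726705
  N ⇒ keep positive
  Longitude: split at 3 digits → 127° and 25.737′; 127 + 25.737/60 = 127.4289500
  E ⇒ keep positive
Point 3:
  Latitude: 62 + 59.88/60 = 62.9980000
  N ⇒ keep positive
  Lon: 149 + 10.78/60 = 149.1796667
  hemisphere W, so the sign is −
Point 4:
  φ: degrees = first 2 digits = 33, minutes = 57.2234; 33 + 57.2234/60 = 33.9537233
  N → positive
  Lon: degrees = first 3 digits = 132, minutes = 5.85407; 132 + 5.85407/60 = 132.0975678
  hemisphere W, so the sign is −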